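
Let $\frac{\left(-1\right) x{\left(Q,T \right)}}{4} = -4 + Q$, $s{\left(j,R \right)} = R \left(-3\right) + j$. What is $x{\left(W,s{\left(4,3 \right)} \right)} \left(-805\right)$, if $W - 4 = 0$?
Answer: $0$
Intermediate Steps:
$s{\left(j,R \right)} = j - 3 R$ ($s{\left(j,R \right)} = - 3 R + j = j - 3 R$)
$W = 4$ ($W = 4 + 0 = 4$)
$x{\left(Q,T \right)} = 16 - 4 Q$ ($x{\left(Q,T \right)} = - 4 \left(-4 + Q\right) = 16 - 4 Q$)
$x{\left(W,s{\left(4,3 \right)} \right)} \left(-805\right) = \left(16 - 16\right) \left(-805\right) = 0 \left(-805\right) = 0$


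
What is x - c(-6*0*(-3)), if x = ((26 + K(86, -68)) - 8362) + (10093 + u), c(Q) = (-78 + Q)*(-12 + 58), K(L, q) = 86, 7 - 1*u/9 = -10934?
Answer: 103900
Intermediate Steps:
u = 98469 (u = 63 - 9*(-10934) = 63 + 98406 = 98469)
c(Q) = -3588 + 46*Q (c(Q) = (-78 + Q)*46 = -3588 + 46*Q)
x = 100312 (x = ((26 + 86) - 8362) + (10093 + 98469) = (112 - 8362) + 108562 = -8250 + 108562 = 100312)
x - c(-6*0*(-3)) = 100312 - (-3588 + 46*(-6*0*(-3))) = 100312 - (-3588 + 46*(0*(-3))) = 100312 - (-3588 + 46*0) = 100312 - (-3588 + 0) = 100312 - 1*(-3588) = 100312 + 3588 = 103900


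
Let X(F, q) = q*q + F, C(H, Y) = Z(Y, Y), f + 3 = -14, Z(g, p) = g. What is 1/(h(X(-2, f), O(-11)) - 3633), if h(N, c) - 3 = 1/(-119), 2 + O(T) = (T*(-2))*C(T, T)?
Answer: -119/431971 ≈ -0.00027548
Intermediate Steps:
f = -17 (f = -3 - 14 = -17)
C(H, Y) = Y
O(T) = -2 - 2*T² (O(T) = -2 + (T*(-2))*T = -2 + (-2*T)*T = -2 - 2*T²)
X(F, q) = F + q² (X(F, q) = q² + F = F + q²)
h(N, c) = 356/119 (h(N, c) = 3 + 1/(-119) = 3 - 1/119 = 356/119)
1/(h(X(-2, f), O(-11)) - 3633) = 1/(356/119 - 3633) = 1/(-431971/119) = -119/431971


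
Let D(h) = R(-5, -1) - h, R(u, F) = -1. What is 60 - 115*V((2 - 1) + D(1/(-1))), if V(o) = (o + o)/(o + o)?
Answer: -55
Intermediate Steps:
D(h) = -1 - h
V(o) = 1 (V(o) = (2*o)/((2*o)) = (2*o)*(1/(2*o)) = 1)
60 - 115*V((2 - 1) + D(1/(-1))) = 60 - 115*1 = 60 - 115 = -55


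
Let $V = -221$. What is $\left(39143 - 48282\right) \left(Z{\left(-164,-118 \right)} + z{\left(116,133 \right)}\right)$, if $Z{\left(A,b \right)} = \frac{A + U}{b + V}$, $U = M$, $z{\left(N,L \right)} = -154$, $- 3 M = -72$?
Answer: $\frac{475831174}{339} \approx 1.4036 \cdot 10^{6}$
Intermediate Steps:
$M = 24$ ($M = \left(- \frac{1}{3}\right) \left(-72\right) = 24$)
$U = 24$
$Z{\left(A,b \right)} = \frac{24 + A}{-221 + b}$ ($Z{\left(A,b \right)} = \frac{A + 24}{b - 221} = \frac{24 + A}{-221 + b}$)
$\left(39143 - 48282\right) \left(Z{\left(-164,-118 \right)} + z{\left(116,133 \right)}\right) = \left(39143 - 48282\right) \left(\frac{24 - 164}{-221 - 118} - 154\right) = - 9139 \left(\frac{1}{-339} \left(-140\right) - 154\right) = - 9139 \left(\left(- \frac{1}{339}\right) \left(-140\right) - 154\right) = - 9139 \left(\frac{140}{339} - 154\right) = \left(-9139\right) \left(- \frac{52066}{339}\right) = \frac{475831174}{339}$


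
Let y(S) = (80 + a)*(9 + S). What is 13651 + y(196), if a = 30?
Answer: 36201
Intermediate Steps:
y(S) = 990 + 110*S (y(S) = (80 + 30)*(9 + S) = 110*(9 + S) = 990 + 110*S)
13651 + y(196) = 13651 + (990 + 110*196) = 13651 + (990 + 21560) = 13651 + 22550 = 36201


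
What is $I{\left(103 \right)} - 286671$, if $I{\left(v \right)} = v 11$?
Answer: $-285538$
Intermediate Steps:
$I{\left(v \right)} = 11 v$
$I{\left(103 \right)} - 286671 = 11 \cdot 103 - 286671 = 1133 - 286671 = -285538$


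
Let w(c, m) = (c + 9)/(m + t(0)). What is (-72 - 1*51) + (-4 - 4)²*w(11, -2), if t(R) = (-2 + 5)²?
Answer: 419/7 ≈ 59.857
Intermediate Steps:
t(R) = 9 (t(R) = 3² = 9)
w(c, m) = (9 + c)/(9 + m) (w(c, m) = (c + 9)/(m + 9) = (9 + c)/(9 + m))
(-72 - 1*51) + (-4 - 4)²*w(11, -2) = (-72 - 1*51) + (-4 - 4)²*((9 + 11)/(9 - 2)) = (-72 - 51) + (-8)²*(20/7) = -123 + 64*((⅐)*20) = -123 + 64*(20/7) = -123 + 1280/7 = 419/7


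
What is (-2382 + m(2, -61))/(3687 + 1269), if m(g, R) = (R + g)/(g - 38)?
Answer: -85693/178416 ≈ -0.48030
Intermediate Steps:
m(g, R) = (R + g)/(-38 + g)
(-2382 + m(2, -61))/(3687 + 1269) = (-2382 + (-61 + 2)/(-38 + 2))/(3687 + 1269) = (-2382 - 59/(-36))/4956 = (-2382 - 1/36*(-59))*(1/4956) = (-2382 + 59/36)*(1/4956) = -85693/36*1/4956 = -85693/178416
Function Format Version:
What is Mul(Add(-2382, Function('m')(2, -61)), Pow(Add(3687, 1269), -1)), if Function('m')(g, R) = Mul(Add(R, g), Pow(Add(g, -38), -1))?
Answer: Rational(-85693, 178416) ≈ -0.48030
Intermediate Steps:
Function('m')(g, R) = Mul(Pow(Add(-38, g), -1), Add(R, g)) (Function('m')(g, R) = Mul(Add(R, g), Pow(Add(-38, g), -1)) = Mul(Pow(Add(-38, g), -1), Add(R, g)))
Mul(Add(-2382, Function('m')(2, -61)), Pow(Add(3687, 1269), -1)) = Mul(Add(-2382, Mul(Pow(Add(-38, 2), -1), Add(-61, 2))), Pow(Add(3687, 1269), -1)) = Mul(Add(-2382, Mul(Pow(-36, -1), -59)), Pow(4956, -1)) = Mul(Add(-2382, Mul(Rational(-1, 36), -59)), Rational(1, 4956)) = Mul(Add(-2382, Rational(59, 36)), Rational(1, 4956)) = Mul(Rational(-85693, 36), Rational(1, 4956)) = Rational(-85693, 178416)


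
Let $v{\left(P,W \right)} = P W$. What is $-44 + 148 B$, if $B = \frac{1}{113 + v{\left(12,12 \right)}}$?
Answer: $- \frac{11160}{257} \approx -43.424$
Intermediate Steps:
$B = \frac{1}{257}$ ($B = \frac{1}{113 + 12 \cdot 12} = \frac{1}{113 + 144} = \frac{1}{257} \approx 0.0038911$)
$-44 + 148 B = -44 + 148 \cdot \frac{1}{257} = -44 + \frac{148}{257} = - \frac{11160}{257}$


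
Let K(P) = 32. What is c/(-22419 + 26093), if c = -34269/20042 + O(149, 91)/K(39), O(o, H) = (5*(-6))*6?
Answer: -588021/294537232 ≈ -0.0019964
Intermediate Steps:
O(o, H) = -180 (O(o, H) = -30*6 = -180)
c = -588021/80168 (c = -34269/20042 - 180/32 = -34269*1/20042 - 180*1/32 = -34269/20042 - 45/8 = -588021/80168 ≈ -7.3349)
c/(-22419 + 26093) = -588021/(80168*(-22419 + 26093)) = -588021/80168/3674 = -588021/80168*1/3674 = -588021/294537232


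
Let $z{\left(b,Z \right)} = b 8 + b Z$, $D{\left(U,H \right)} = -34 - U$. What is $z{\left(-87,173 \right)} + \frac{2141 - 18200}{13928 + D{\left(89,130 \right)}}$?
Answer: $- \frac{217403394}{13805} \approx -15748.0$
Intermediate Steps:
$z{\left(b,Z \right)} = 8 b + Z b$
$z{\left(-87,173 \right)} + \frac{2141 - 18200}{13928 + D{\left(89,130 \right)}} = - 87 \left(8 + 173\right) + \frac{2141 - 18200}{13928 - 123} = \left(-87\right) 181 - \frac{16059}{13928 - 123} = -15747 - \frac{16059}{13928 - 123} = -15747 - \frac{16059}{13805} = - \frac{217403394}{13805}$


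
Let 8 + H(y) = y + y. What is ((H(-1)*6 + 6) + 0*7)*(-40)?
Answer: 2160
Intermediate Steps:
H(y) = -8 + 2*y (H(y) = -8 + (y + y) = -8 + 2*y)
((H(-1)*6 + 6) + 0*7)*(-40) = (((-8 + 2*(-1))*6 + 6) + 0*7)*(-40) = (((-8 - 2)*6 + 6) + 0)*(-40) = ((-10*6 + 6) + 0)*(-40) = ((-60 + 6) + 0)*(-40) = (-54 + 0)*(-40) = -54*(-40) = 2160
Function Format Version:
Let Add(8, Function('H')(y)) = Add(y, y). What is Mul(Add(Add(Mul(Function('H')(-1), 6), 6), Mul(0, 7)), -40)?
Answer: 2160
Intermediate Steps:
Function('H')(y) = Add(-8, Mul(2, y)) (Function('H')(y) = Add(-8, Add(y, y)) = Add(-8, Mul(2, y)))
Mul(Add(Add(Mul(Function('H')(-1), 6), 6), Mul(0, 7)), -40) = Mul(Add(Add(Mul(Add(-8, Mul(2, -1)), 6), 6), Mul(0, 7)), -40) = Mul(Add(Add(Mul(Add(-8, -2), 6), 6), 0), -40) = Mul(Add(Add(Mul(-10, 6), 6), 0), -40) = Mul(Add(Add(-60, 6), 0), -40) = Mul(Add(-54, 0), -40) = Mul(-54, -40) = 2160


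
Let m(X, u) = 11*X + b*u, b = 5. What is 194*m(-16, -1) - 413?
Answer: -35527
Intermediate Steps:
m(X, u) = 5*u + 11*X (m(X, u) = 11*X + 5*u = 5*u + 11*X)
194*m(-16, -1) - 413 = 194*(5*(-1) + 11*(-16)) - 413 = 194*(-5 - 176) - 413 = 194*(-181) - 413 = -35114 - 413 = -35527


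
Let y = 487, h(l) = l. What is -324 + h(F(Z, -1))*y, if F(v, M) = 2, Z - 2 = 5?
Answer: 650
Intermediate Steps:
Z = 7 (Z = 2 + 5 = 7)
-324 + h(F(Z, -1))*y = -324 + 2*487 = -324 + 974 = 650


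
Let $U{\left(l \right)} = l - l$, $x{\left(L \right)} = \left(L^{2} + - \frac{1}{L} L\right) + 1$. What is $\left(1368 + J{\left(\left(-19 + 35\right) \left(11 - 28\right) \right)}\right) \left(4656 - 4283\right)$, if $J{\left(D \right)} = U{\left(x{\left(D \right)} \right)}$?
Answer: $510264$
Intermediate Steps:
$x{\left(L \right)} = L^{2}$ ($x{\left(L \right)} = \left(L^{2} - 1\right) + 1 = \left(-1 + L^{2}\right) + 1 = L^{2}$)
$U{\left(l \right)} = 0$
$J{\left(D \right)} = 0$
$\left(1368 + J{\left(\left(-19 + 35\right) \left(11 - 28\right) \right)}\right) \left(4656 - 4283\right) = \left(1368 + 0\right) \left(4656 - 4283\right) = 1368 \cdot 373 = 510264$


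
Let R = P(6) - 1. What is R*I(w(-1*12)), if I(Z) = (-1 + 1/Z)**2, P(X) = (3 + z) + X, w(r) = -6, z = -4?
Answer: 49/9 ≈ 5.4444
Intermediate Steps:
P(X) = -1 + X (P(X) = (3 - 4) + X = -1 + X)
R = 4 (R = (-1 + 6) - 1 = 5 - 1 = 4)
R*I(w(-1*12)) = 4*((-1 - 6)**2/(-6)**2) = 4*((1/36)*(-7)**2) = 4*((1/36)*49) = 4*(49/36) = 49/9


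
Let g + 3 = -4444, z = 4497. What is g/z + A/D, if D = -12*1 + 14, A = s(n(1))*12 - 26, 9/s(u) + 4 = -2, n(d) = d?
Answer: -103381/4497 ≈ -22.989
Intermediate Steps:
g = -4447 (g = -3 - 4444 = -4447)
s(u) = -3/2 (s(u) = 9/(-4 - 2) = 9/(-6) = 9*(-⅙) = -3/2)
A = -44 (A = -3/2*12 - 26 = -18 - 26 = -44)
D = 2 (D = -12 + 14 = 2)
g/z + A/D = -4447/4497 - 44/2 = -4447*1/4497 - 44*½ = -4447/4497 - 22 = -103381/4497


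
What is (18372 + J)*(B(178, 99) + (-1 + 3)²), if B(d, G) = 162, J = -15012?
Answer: 557760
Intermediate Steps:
(18372 + J)*(B(178, 99) + (-1 + 3)²) = (18372 - 15012)*(162 + (-1 + 3)²) = 3360*(162 + 2²) = 3360*(162 + 4) = 3360*166 = 557760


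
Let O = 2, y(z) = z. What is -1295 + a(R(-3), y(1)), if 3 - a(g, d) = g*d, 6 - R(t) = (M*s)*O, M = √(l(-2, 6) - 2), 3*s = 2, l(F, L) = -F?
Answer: -1298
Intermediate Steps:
s = ⅔ (s = (⅓)*2 = ⅔ ≈ 0.66667)
M = 0 (M = √(-1*(-2) - 2) = √(2 - 2) = √0 = 0)
R(t) = 6 (R(t) = 6 - 0*(⅔)*2 = 6 - 0*2 = 6 - 1*0 = 6 + 0 = 6)
a(g, d) = 3 - d*g (a(g, d) = 3 - g*d = 3 - d*g)
-1295 + a(R(-3), y(1)) = -1295 + (3 - 1*1*6) = -1295 + (3 - 6) = -1295 - 3 = -1298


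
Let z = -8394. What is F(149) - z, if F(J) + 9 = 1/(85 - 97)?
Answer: 100619/12 ≈ 8384.9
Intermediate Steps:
F(J) = -109/12 (F(J) = -9 + 1/(85 - 97) = -9 + 1/(-12) = -9 - 1/12 = -109/12)
F(149) - z = -109/12 - 1*(-8394) = -109/12 + 8394 = 100619/12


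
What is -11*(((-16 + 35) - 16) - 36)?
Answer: 363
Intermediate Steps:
-11*(((-16 + 35) - 16) - 36) = -11*((19 - 16) - 36) = -11*(3 - 36) = -11*(-33) = 363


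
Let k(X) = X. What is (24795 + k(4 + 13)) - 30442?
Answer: -5630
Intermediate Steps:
(24795 + k(4 + 13)) - 30442 = (24795 + (4 + 13)) - 30442 = (24795 + 17) - 30442 = 24812 - 30442 = -5630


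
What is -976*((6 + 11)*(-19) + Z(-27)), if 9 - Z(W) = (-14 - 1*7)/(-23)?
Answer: 7069168/23 ≈ 3.0736e+5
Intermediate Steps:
Z(W) = 186/23 (Z(W) = 9 - (-14 - 1*7)/(-23) = 9 - (-14 - 7)*(-1)/23 = 9 - (-21)*(-1)/23 = 9 - 1*21/23 = 9 - 21/23 = 186/23)
-976*((6 + 11)*(-19) + Z(-27)) = -976*((6 + 11)*(-19) + 186/23) = -976*(17*(-19) + 186/23) = -976*(-323 + 186/23) = -976*(-7243/23) = 7069168/23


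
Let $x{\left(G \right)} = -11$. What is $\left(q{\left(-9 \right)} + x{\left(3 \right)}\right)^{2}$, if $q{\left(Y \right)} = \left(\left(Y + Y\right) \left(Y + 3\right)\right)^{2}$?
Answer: $135792409$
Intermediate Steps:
$q{\left(Y \right)} = 4 Y^{2} \left(3 + Y\right)^{2}$ ($q{\left(Y \right)} = \left(2 Y \left(3 + Y\right)\right)^{2} = 4 Y^{2} \left(3 + Y\right)^{2}$)
$\left(q{\left(-9 \right)} + x{\left(3 \right)}\right)^{2} = \left(4 \left(-9\right)^{2} \left(3 - 9\right)^{2} - 11\right)^{2} = \left(4 \cdot 81 \left(-6\right)^{2} - 11\right)^{2} = \left(4 \cdot 81 \cdot 36 - 11\right)^{2} = \left(11664 - 11\right)^{2} = 11653^{2} = 135792409$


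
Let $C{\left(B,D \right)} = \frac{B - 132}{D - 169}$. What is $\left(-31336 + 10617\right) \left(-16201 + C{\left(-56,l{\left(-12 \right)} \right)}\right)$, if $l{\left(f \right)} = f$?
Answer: $\frac{60752106767}{181} \approx 3.3565 \cdot 10^{8}$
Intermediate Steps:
$C{\left(B,D \right)} = \frac{-132 + B}{-169 + D}$
$\left(-31336 + 10617\right) \left(-16201 + C{\left(-56,l{\left(-12 \right)} \right)}\right) = \left(-31336 + 10617\right) \left(-16201 + \frac{-132 - 56}{-169 - 12}\right) = - 20719 \left(-16201 + \frac{1}{-181} \left(-188\right)\right) = - 20719 \left(-16201 - - \frac{188}{181}\right) = - 20719 \left(-16201 + \frac{188}{181}\right) = \left(-20719\right) \left(- \frac{2932193}{181}\right) = \frac{60752106767}{181}$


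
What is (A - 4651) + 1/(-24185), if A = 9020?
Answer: 105664264/24185 ≈ 4369.0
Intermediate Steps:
(A - 4651) + 1/(-24185) = (9020 - 4651) + 1/(-24185) = 4369 - 1/24185 = 105664264/24185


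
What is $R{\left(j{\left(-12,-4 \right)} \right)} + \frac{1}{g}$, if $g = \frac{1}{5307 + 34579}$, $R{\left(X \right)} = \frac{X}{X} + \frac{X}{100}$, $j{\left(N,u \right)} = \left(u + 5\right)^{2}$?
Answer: $\frac{3988701}{100} \approx 39887.0$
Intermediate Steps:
$j{\left(N,u \right)} = \left(5 + u\right)^{2}$
$R{\left(X \right)} = 1 + \frac{X}{100}$ ($R{\left(X \right)} = 1 + X \frac{1}{100} = 1 + \frac{X}{100}$)
$g = \frac{1}{39886} \approx 2.5071 \cdot 10^{-5}$
$R{\left(j{\left(-12,-4 \right)} \right)} + \frac{1}{g} = \left(1 + \frac{\left(5 - 4\right)^{2}}{100}\right) + \frac{1}{\frac{1}{39886}} = \left(1 + \frac{1^{2}}{100}\right) + 39886 = \left(1 + \frac{1}{100} \cdot 1\right) + 39886 = \left(1 + \frac{1}{100}\right) + 39886 = \frac{101}{100} + 39886 = \frac{3988701}{100}$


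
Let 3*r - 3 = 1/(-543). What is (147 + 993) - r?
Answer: 1855432/1629 ≈ 1139.0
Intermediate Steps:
r = 1628/1629 (r = 1 + (1/3)/(-543) = 1 + (1/3)*(-1/543) = 1 - 1/1629 = 1628/1629 ≈ 0.99939)
(147 + 993) - r = (147 + 993) - 1*1628/1629 = 1140 - 1628/1629 = 1855432/1629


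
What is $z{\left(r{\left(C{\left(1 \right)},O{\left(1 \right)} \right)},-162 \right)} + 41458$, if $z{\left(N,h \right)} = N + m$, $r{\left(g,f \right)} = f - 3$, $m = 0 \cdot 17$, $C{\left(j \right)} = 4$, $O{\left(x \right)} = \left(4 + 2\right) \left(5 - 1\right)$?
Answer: $41479$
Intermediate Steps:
$O{\left(x \right)} = 24$ ($O{\left(x \right)} = 6 \cdot 4 = 24$)
$m = 0$
$r{\left(g,f \right)} = -3 + f$ ($r{\left(g,f \right)} = f - 3 = -3 + f$)
$z{\left(N,h \right)} = N$ ($z{\left(N,h \right)} = N + 0 = N$)
$z{\left(r{\left(C{\left(1 \right)},O{\left(1 \right)} \right)},-162 \right)} + 41458 = \left(-3 + 24\right) + 41458 = 21 + 41458 = 41479$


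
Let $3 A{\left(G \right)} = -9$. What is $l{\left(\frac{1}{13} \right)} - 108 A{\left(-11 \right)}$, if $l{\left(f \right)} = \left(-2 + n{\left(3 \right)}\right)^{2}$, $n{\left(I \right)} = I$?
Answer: $325$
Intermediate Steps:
$A{\left(G \right)} = -3$ ($A{\left(G \right)} = \frac{1}{3} \left(-9\right) = -3$)
$l{\left(f \right)} = 1$ ($l{\left(f \right)} = \left(-2 + 3\right)^{2} = 1^{2} = 1$)
$l{\left(\frac{1}{13} \right)} - 108 A{\left(-11 \right)} = 1 - -324 = 1 + 324 = 325$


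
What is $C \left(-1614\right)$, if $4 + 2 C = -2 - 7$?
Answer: $10491$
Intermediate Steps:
$C = - \frac{13}{2}$ ($C = -2 + \frac{-2 - 7}{2} = -2 + \frac{1}{2} \left(-9\right) = -2 - \frac{9}{2} = - \frac{13}{2} \approx -6.5$)
$C \left(-1614\right) = \left(- \frac{13}{2}\right) \left(-1614\right) = 10491$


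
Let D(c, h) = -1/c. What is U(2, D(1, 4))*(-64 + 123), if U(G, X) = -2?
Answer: -118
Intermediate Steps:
U(2, D(1, 4))*(-64 + 123) = -2*(-64 + 123) = -2*59 = -118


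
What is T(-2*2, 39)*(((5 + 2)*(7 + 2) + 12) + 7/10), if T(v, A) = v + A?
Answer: 5299/2 ≈ 2649.5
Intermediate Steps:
T(v, A) = A + v
T(-2*2, 39)*(((5 + 2)*(7 + 2) + 12) + 7/10) = (39 - 2*2)*(((5 + 2)*(7 + 2) + 12) + 7/10) = (39 - 1*4)*((7*9 + 12) + 7*(⅒)) = (39 - 4)*((63 + 12) + 7/10) = 35*(75 + 7/10) = 35*(757/10) = 5299/2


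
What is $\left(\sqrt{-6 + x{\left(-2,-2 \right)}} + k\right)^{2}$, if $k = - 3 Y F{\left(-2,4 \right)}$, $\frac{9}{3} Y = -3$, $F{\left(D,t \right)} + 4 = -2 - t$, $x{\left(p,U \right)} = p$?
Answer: $892 - 120 i \sqrt{2} \approx 892.0 - 169.71 i$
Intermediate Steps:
$F{\left(D,t \right)} = -6 - t$ ($F{\left(D,t \right)} = -4 - \left(2 + t\right) = -6 - t$)
$Y = -1$ ($Y = \frac{1}{3} \left(-3\right) = -1$)
$k = -30$ ($k = \left(-3\right) \left(-1\right) \left(-6 - 4\right) = 3 \left(-6 - 4\right) = 3 \left(-10\right) = -30$)
$\left(\sqrt{-6 + x{\left(-2,-2 \right)}} + k\right)^{2} = \left(\sqrt{-6 - 2} - 30\right)^{2} = \left(\sqrt{-8} - 30\right)^{2} = \left(2 i \sqrt{2} - 30\right)^{2} = \left(-30 + 2 i \sqrt{2}\right)^{2}$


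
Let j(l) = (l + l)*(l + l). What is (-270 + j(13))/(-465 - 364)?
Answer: -406/829 ≈ -0.48975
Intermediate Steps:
j(l) = 4*l**2 (j(l) = (2*l)*(2*l) = 4*l**2)
(-270 + j(13))/(-465 - 364) = (-270 + 4*13**2)/(-465 - 364) = (-270 + 4*169)/(-829) = (-270 + 676)*(-1/829) = 406*(-1/829) = -406/829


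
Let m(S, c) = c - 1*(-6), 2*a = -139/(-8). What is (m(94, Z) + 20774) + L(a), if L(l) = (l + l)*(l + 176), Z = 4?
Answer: 3071097/128 ≈ 23993.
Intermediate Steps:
a = 139/16 (a = (-139/(-8))/2 = (-139*(-⅛))/2 = (½)*(139/8) = 139/16 ≈ 8.6875)
m(S, c) = 6 + c (m(S, c) = c + 6 = 6 + c)
L(l) = 2*l*(176 + l) (L(l) = (2*l)*(176 + l) = 2*l*(176 + l))
(m(94, Z) + 20774) + L(a) = ((6 + 4) + 20774) + 2*(139/16)*(176 + 139/16) = (10 + 20774) + 2*(139/16)*(2955/16) = 20784 + 410745/128 = 3071097/128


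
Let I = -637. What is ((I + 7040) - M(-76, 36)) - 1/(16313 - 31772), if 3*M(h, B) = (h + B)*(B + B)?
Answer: 113824618/15459 ≈ 7363.0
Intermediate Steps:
M(h, B) = 2*B*(B + h)/3 (M(h, B) = ((h + B)*(B + B))/3 = ((B + h)*(2*B))/3 = (2*B*(B + h))/3 = 2*B*(B + h)/3)
((I + 7040) - M(-76, 36)) - 1/(16313 - 31772) = ((-637 + 7040) - 2*36*(36 - 76)/3) - 1/(16313 - 31772) = (6403 - 2*36*(-40)/3) - 1/(-15459) = (6403 - 1*(-960)) - 1*(-1/15459) = (6403 + 960) + 1/15459 = 7363 + 1/15459 = 113824618/15459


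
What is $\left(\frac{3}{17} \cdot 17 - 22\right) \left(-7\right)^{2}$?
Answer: $-931$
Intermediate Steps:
$\left(\frac{3}{17} \cdot 17 - 22\right) \left(-7\right)^{2} = \left(3 \cdot \frac{1}{17} \cdot 17 - 22\right) 49 = \left(\frac{3}{17} \cdot 17 - 22\right) 49 = \left(3 - 22\right) 49 = \left(-19\right) 49 = -931$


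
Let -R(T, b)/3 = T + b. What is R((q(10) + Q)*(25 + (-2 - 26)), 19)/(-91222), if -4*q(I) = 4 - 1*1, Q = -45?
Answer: 1875/364888 ≈ 0.0051386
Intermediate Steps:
q(I) = -¾ (q(I) = -(4 - 1*1)/4 = -(4 - 1)/4 = -¼*3 = -¾)
R(T, b) = -3*T - 3*b (R(T, b) = -3*(T + b) = -3*T - 3*b)
R((q(10) + Q)*(25 + (-2 - 26)), 19)/(-91222) = (-3*(-¾ - 45)*(25 + (-2 - 26)) - 3*19)/(-91222) = (-(-549)*(25 - 28)/4 - 57)*(-1/91222) = (-(-549)*(-3)/4 - 57)*(-1/91222) = (-3*549/4 - 57)*(-1/91222) = (-1647/4 - 57)*(-1/91222) = -1875/4*(-1/91222) = 1875/364888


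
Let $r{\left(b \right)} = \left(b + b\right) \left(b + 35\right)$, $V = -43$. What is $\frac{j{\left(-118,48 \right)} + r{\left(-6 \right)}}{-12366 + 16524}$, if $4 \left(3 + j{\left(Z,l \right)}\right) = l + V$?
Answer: $- \frac{1399}{16632} \approx -0.084115$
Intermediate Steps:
$j{\left(Z,l \right)} = - \frac{55}{4} + \frac{l}{4}$ ($j{\left(Z,l \right)} = -3 + \frac{l - 43}{4} = -3 + \frac{-43 + l}{4} = -3 + \left(- \frac{43}{4} + \frac{l}{4}\right) = - \frac{55}{4} + \frac{l}{4}$)
$r{\left(b \right)} = 2 b \left(35 + b\right)$
$\frac{j{\left(-118,48 \right)} + r{\left(-6 \right)}}{-12366 + 16524} = \frac{\left(- \frac{55}{4} + \frac{1}{4} \cdot 48\right) + 2 \left(-6\right) \left(35 - 6\right)}{-12366 + 16524} = \frac{\left(- \frac{55}{4} + 12\right) + 2 \left(-6\right) 29}{4158} = \left(- \frac{7}{4} - 348\right) \frac{1}{4158} = \left(- \frac{1399}{4}\right) \frac{1}{4158} = - \frac{1399}{16632}$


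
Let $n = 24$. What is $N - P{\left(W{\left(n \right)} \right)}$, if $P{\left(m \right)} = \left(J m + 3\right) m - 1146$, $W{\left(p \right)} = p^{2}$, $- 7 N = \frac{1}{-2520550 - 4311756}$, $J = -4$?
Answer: $\frac{63442429538125}{47826142} \approx 1.3265 \cdot 10^{6}$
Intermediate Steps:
$N = \frac{1}{47826142}$ ($N = - \frac{1}{7 \left(-2520550 - 4311756\right)} = - \frac{1}{7 \left(-6832306\right)} = \left(- \frac{1}{7}\right) \left(- \frac{1}{6832306}\right) = \frac{1}{47826142} \approx 2.0909 \cdot 10^{-8}$)
$P{\left(m \right)} = -1146 + m \left(3 - 4 m\right)$ ($P{\left(m \right)} = \left(- 4 m + 3\right) m - 1146 = \left(3 - 4 m\right) m - 1146 = m \left(3 - 4 m\right) - 1146 = -1146 + m \left(3 - 4 m\right)$)
$N - P{\left(W{\left(n \right)} \right)} = \frac{1}{47826142} - \left(-1146 - 4 \left(24^{2}\right)^{2} + 3 \cdot 24^{2}\right) = \frac{1}{47826142} - \left(-1146 - 4 \cdot 576^{2} + 3 \cdot 576\right) = \frac{1}{47826142} - \left(-1146 - 1327104 + 1728\right) = \frac{1}{47826142} - -1326522 = \frac{1}{47826142} + 1326522 = \frac{63442429538125}{47826142}$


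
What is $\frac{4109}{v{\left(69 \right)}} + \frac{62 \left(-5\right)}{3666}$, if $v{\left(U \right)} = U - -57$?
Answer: $\frac{357727}{10998} \approx 32.527$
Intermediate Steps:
$v{\left(U \right)} = 57 + U$ ($v{\left(U \right)} = U + 57 = 57 + U$)
$\frac{4109}{v{\left(69 \right)}} + \frac{62 \left(-5\right)}{3666} = \frac{4109}{57 + 69} + \frac{62 \left(-5\right)}{3666} = \frac{4109}{126} - \frac{155}{1833} = 4109 \cdot \frac{1}{126} - \frac{155}{1833} = \frac{587}{18} - \frac{155}{1833} = \frac{357727}{10998}$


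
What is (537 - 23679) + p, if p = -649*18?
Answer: -34824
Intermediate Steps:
p = -11682
(537 - 23679) + p = (537 - 23679) - 11682 = -23142 - 11682 = -34824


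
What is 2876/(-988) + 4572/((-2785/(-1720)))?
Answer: 388073213/137579 ≈ 2820.7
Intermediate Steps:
2876/(-988) + 4572/((-2785/(-1720))) = 2876*(-1/988) + 4572/((-2785*(-1/1720))) = -719/247 + 4572/(557/344) = -719/247 + 4572*(344/557) = -719/247 + 1572768/557 = 388073213/137579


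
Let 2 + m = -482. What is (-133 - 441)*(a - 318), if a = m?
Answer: 460348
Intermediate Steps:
m = -484 (m = -2 - 482 = -484)
a = -484
(-133 - 441)*(a - 318) = (-133 - 441)*(-484 - 318) = -574*(-802) = 460348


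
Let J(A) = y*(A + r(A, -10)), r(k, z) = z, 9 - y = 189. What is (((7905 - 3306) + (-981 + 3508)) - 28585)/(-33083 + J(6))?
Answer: 21459/32363 ≈ 0.66307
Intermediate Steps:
y = -180 (y = 9 - 1*189 = 9 - 189 = -180)
J(A) = 1800 - 180*A (J(A) = -180*(A - 10) = -180*(-10 + A) = 1800 - 180*A)
(((7905 - 3306) + (-981 + 3508)) - 28585)/(-33083 + J(6)) = (((7905 - 3306) + (-981 + 3508)) - 28585)/(-33083 + (1800 - 180*6)) = ((4599 + 2527) - 28585)/(-33083 + (1800 - 1080)) = (7126 - 28585)/(-33083 + 720) = -21459/(-32363) = -21459*(-1/32363) = 21459/32363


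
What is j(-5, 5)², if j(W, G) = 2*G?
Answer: 100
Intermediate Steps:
j(-5, 5)² = (2*5)² = 10² = 100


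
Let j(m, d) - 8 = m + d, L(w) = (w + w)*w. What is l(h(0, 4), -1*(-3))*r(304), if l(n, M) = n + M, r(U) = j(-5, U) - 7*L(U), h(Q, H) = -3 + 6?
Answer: -7761102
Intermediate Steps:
L(w) = 2*w² (L(w) = (2*w)*w = 2*w²)
j(m, d) = 8 + d + m (j(m, d) = 8 + (m + d) = 8 + (d + m) = 8 + d + m)
h(Q, H) = 3
r(U) = 3 + U - 14*U² (r(U) = (8 + U - 5) - 14*U² = (3 + U) - 14*U² = 3 + U - 14*U²)
l(n, M) = M + n
l(h(0, 4), -1*(-3))*r(304) = (-1*(-3) + 3)*(3 + 304 - 14*304²) = (3 + 3)*(3 + 304 - 14*92416) = 6*(3 + 304 - 1293824) = 6*(-1293517) = -7761102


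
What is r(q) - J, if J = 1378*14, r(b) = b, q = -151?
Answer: -19443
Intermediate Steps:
J = 19292
r(q) - J = -151 - 1*19292 = -151 - 19292 = -19443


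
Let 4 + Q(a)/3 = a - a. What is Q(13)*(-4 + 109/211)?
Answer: 8820/211 ≈ 41.801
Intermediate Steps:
Q(a) = -12 (Q(a) = -12 + 3*(a - a) = -12 + 3*0 = -12 + 0 = -12)
Q(13)*(-4 + 109/211) = -12*(-4 + 109/211) = -12*(-735/211) = 8820/211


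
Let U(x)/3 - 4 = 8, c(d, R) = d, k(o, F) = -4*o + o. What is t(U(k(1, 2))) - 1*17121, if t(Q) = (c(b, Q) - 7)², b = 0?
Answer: -17072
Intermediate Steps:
k(o, F) = -3*o
U(x) = 36 (U(x) = 12 + 3*8 = 12 + 24 = 36)
t(Q) = 49 (t(Q) = (0 - 7)² = (-7)² = 49)
t(U(k(1, 2))) - 1*17121 = 49 - 1*17121 = 49 - 17121 = -17072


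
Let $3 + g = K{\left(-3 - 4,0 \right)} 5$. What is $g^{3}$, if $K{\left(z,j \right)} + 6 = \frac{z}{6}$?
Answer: $- \frac{12649337}{216} \approx -58562.0$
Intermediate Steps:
$K{\left(z,j \right)} = -6 + \frac{z}{6}$
$g = - \frac{233}{6}$ ($g = -3 + \left(-6 + \frac{-3 - 4}{6}\right) 5 = -3 + \left(-6 + \frac{1}{6} \left(-7\right)\right) 5 = -3 + \left(-6 - \frac{7}{6}\right) 5 = -3 - \frac{215}{6} = - \frac{233}{6} \approx -38.833$)
$g^{3} = \left(- \frac{233}{6}\right)^{3} = - \frac{12649337}{216}$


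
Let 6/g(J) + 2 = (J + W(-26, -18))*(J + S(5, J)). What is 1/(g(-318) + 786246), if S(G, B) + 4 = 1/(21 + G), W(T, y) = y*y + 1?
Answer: 58649/46112541498 ≈ 1.2719e-6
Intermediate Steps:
W(T, y) = 1 + y**2 (W(T, y) = y**2 + 1 = 1 + y**2)
S(G, B) = -4 + 1/(21 + G)
g(J) = 6/(-2 + (325 + J)*(-103/26 + J)) (g(J) = 6/(-2 + (J + (1 + (-18)**2))*(J + (-83 - 4*5)/(21 + 5))) = 6/(-2 + (J + (1 + 324))*(J + (-83 - 20)/26)) = 6/(-2 + (J + 325)*(J + (1/26)*(-103))) = 6/(-2 + (325 + J)*(J - 103/26)) = 6/(-2 + (325 + J)*(-103/26 + J)))
1/(g(-318) + 786246) = 1/(156/(-33527 + 26*(-318)**2 + 8347*(-318)) + 786246) = 1/(156/(-33527 + 26*101124 - 2654346) + 786246) = 1/(156/(-33527 + 2629224 - 2654346) + 786246) = 1/(156/(-58649) + 786246) = 1/(156*(-1/58649) + 786246) = 1/(-156/58649 + 786246) = 1/(46112541498/58649) = 58649/46112541498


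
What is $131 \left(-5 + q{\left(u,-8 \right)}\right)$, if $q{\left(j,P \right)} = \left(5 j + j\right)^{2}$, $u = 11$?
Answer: $569981$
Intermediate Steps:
$q{\left(j,P \right)} = 36 j^{2}$ ($q{\left(j,P \right)} = \left(6 j\right)^{2} = 36 j^{2}$)
$131 \left(-5 + q{\left(u,-8 \right)}\right) = 131 \left(-5 + 36 \cdot 11^{2}\right) = 131 \left(-5 + 36 \cdot 121\right) = 131 \left(-5 + 4356\right) = 131 \cdot 4351 = 569981$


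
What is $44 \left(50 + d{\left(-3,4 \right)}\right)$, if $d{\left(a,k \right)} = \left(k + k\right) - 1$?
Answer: $2508$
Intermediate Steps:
$d{\left(a,k \right)} = -1 + 2 k$ ($d{\left(a,k \right)} = 2 k - 1 = -1 + 2 k$)
$44 \left(50 + d{\left(-3,4 \right)}\right) = 44 \left(50 + \left(-1 + 2 \cdot 4\right)\right) = 44 \left(50 + \left(-1 + 8\right)\right) = 44 \left(50 + 7\right) = 44 \cdot 57 = 2508$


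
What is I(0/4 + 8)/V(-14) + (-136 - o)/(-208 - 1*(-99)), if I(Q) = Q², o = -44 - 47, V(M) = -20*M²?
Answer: 10589/26705 ≈ 0.39652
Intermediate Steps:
o = -91
I(0/4 + 8)/V(-14) + (-136 - o)/(-208 - 1*(-99)) = (0/4 + 8)²/((-20*(-14)²)) + (-136 - 1*(-91))/(-208 - 1*(-99)) = (0*(¼) + 8)²/((-20*196)) + (-136 + 91)/(-208 + 99) = (0 + 8)²/(-3920) - 45/(-109) = 8²*(-1/3920) - 45*(-1/109) = 64*(-1/3920) + 45/109 = -4/245 + 45/109 = 10589/26705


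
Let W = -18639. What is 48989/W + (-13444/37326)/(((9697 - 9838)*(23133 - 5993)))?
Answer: -40918167542293/15568265693670 ≈ -2.6283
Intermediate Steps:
48989/W + (-13444/37326)/(((9697 - 9838)*(23133 - 5993))) = 48989/(-18639) + (-13444/37326)/(((9697 - 9838)*(23133 - 5993))) = 48989*(-1/18639) + (-13444*1/37326)/((-141*17140)) = -48989/18639 - 6722/18663/(-2416740) = -48989/18639 - 6722/18663*(-1/2416740) = -48989/18639 + 3361/22551809310 = -40918167542293/15568265693670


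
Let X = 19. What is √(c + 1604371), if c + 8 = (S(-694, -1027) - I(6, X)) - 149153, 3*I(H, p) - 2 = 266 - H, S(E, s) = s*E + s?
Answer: √19501503/3 ≈ 1472.0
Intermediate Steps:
S(E, s) = s + E*s (S(E, s) = E*s + s = s + E*s)
I(H, p) = 268/3 - H/3 (I(H, p) = ⅔ + (266 - H)/3 = ⅔ + (266/3 - H/3) = 268/3 - H/3)
c = 1687388/3 (c = -8 + ((-1027*(1 - 694) - (268/3 - ⅓*6)) - 149153) = -8 + ((-1027*(-693) - (268/3 - 2)) - 149153) = -8 + ((711711 - 1*262/3) - 149153) = -8 + ((711711 - 262/3) - 149153) = -8 + (2134871/3 - 149153) = -8 + 1687412/3 = 1687388/3 ≈ 5.6246e+5)
√(c + 1604371) = √(1687388/3 + 1604371) = √(6500501/3) = √19501503/3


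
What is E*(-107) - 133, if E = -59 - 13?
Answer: 7571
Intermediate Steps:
E = -72
E*(-107) - 133 = -72*(-107) - 133 = 7704 - 133 = 7571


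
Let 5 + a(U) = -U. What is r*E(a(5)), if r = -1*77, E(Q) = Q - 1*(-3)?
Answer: 539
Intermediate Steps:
a(U) = -5 - U
E(Q) = 3 + Q (E(Q) = Q + 3 = 3 + Q)
r = -77
r*E(a(5)) = -77*(3 + (-5 - 1*5)) = -77*(3 + (-5 - 5)) = -77*(3 - 10) = -77*(-7) = 539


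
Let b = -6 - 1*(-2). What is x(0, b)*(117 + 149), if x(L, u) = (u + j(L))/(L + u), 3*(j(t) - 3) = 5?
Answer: -133/3 ≈ -44.333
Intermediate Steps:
j(t) = 14/3 (j(t) = 3 + (⅓)*5 = 3 + 5/3 = 14/3)
b = -4 (b = -6 + 2 = -4)
x(L, u) = (14/3 + u)/(L + u) (x(L, u) = (u + 14/3)/(L + u) = (14/3 + u)/(L + u))
x(0, b)*(117 + 149) = ((14/3 - 4)/(0 - 4))*(117 + 149) = ((⅔)/(-4))*266 = -¼*⅔*266 = -⅙*266 = -133/3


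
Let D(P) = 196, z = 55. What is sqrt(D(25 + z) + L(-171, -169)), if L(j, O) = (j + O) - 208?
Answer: 4*I*sqrt(22) ≈ 18.762*I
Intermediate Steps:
L(j, O) = -208 + O + j (L(j, O) = (O + j) - 208 = -208 + O + j)
sqrt(D(25 + z) + L(-171, -169)) = sqrt(196 + (-208 - 169 - 171)) = sqrt(196 - 548) = sqrt(-352) = 4*I*sqrt(22)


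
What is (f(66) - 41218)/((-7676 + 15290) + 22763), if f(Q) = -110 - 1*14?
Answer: -41342/30377 ≈ -1.3610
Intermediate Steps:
f(Q) = -124 (f(Q) = -110 - 14 = -124)
(f(66) - 41218)/((-7676 + 15290) + 22763) = (-124 - 41218)/((-7676 + 15290) + 22763) = -41342/(7614 + 22763) = -41342/30377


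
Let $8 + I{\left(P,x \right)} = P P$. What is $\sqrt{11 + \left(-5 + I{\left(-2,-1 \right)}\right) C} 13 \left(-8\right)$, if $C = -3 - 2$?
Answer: $- 208 \sqrt{14} \approx -778.26$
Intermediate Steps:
$C = -5$ ($C = -3 - 2 = -5$)
$I{\left(P,x \right)} = -8 + P^{2}$ ($I{\left(P,x \right)} = -8 + P P = -8 + P^{2}$)
$\sqrt{11 + \left(-5 + I{\left(-2,-1 \right)}\right) C} 13 \left(-8\right) = \sqrt{11 + \left(-5 - \left(8 - \left(-2\right)^{2}\right)\right) \left(-5\right)} 13 \left(-8\right) = \sqrt{11 + \left(-5 + \left(-8 + 4\right)\right) \left(-5\right)} 13 \left(-8\right) = \sqrt{11 + \left(-5 - 4\right) \left(-5\right)} 13 \left(-8\right) = \sqrt{11 - -45} \cdot 13 \left(-8\right) = \sqrt{11 + 45} \cdot 13 \left(-8\right) = \sqrt{56} \cdot 13 \left(-8\right) = 2 \sqrt{14} \cdot 13 \left(-8\right) = 26 \sqrt{14} \left(-8\right) = - 208 \sqrt{14}$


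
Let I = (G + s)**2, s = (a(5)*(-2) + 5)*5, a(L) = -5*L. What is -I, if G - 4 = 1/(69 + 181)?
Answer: -4865202001/62500 ≈ -77843.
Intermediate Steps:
G = 1001/250 (G = 4 + 1/(69 + 181) = 4 + 1/250 = 1001/250 ≈ 4.0040)
s = 275 (s = (-5*5*(-2) + 5)*5 = (-25*(-2) + 5)*5 = (50 + 5)*5 = 55*5 = 275)
I = 4865202001/62500 (I = (1001/250 + 275)**2 = (69751/250)**2 = 4865202001/62500 ≈ 77843.)
-I = -1*4865202001/62500 = -4865202001/62500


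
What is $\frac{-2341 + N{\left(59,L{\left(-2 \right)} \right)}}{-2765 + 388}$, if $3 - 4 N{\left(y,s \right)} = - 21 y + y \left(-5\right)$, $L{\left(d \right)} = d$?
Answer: $\frac{7827}{9508} \approx 0.8232$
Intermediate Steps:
$N{\left(y,s \right)} = \frac{3}{4} + \frac{13 y}{2}$ ($N{\left(y,s \right)} = \frac{3}{4} - \frac{- 21 y + y \left(-5\right)}{4} = \frac{3}{4} - \frac{- 21 y - 5 y}{4} = \frac{3}{4} - \frac{\left(-26\right) y}{4} = \frac{3}{4} + \frac{13 y}{2}$)
$\frac{-2341 + N{\left(59,L{\left(-2 \right)} \right)}}{-2765 + 388} = \frac{-2341 + \left(\frac{3}{4} + \frac{13}{2} \cdot 59\right)}{-2765 + 388} = \frac{-2341 + \left(\frac{3}{4} + \frac{767}{2}\right)}{-2377} = \left(-2341 + \frac{1537}{4}\right) \left(- \frac{1}{2377}\right) = \left(- \frac{7827}{4}\right) \left(- \frac{1}{2377}\right) = \frac{7827}{9508}$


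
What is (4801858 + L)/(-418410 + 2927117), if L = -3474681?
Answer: 1327177/2508707 ≈ 0.52903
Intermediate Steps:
(4801858 + L)/(-418410 + 2927117) = (4801858 - 3474681)/(-418410 + 2927117) = 1327177/2508707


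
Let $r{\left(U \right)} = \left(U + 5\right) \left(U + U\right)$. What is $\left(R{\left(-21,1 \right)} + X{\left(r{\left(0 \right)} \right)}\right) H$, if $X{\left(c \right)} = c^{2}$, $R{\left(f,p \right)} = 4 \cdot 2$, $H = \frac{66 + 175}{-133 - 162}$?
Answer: $- \frac{1928}{295} \approx -6.5356$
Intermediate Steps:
$H = - \frac{241}{295}$ ($H = \frac{241}{-295} = 241 \left(- \frac{1}{295}\right) = - \frac{241}{295} \approx -0.81695$)
$r{\left(U \right)} = 2 U \left(5 + U\right)$ ($r{\left(U \right)} = \left(5 + U\right) 2 U = 2 U \left(5 + U\right)$)
$R{\left(f,p \right)} = 8$
$\left(R{\left(-21,1 \right)} + X{\left(r{\left(0 \right)} \right)}\right) H = \left(8 + \left(2 \cdot 0 \left(5 + 0\right)\right)^{2}\right) \left(- \frac{241}{295}\right) = \left(8 + \left(2 \cdot 0 \cdot 5\right)^{2}\right) \left(- \frac{241}{295}\right) = \left(8 + 0^{2}\right) \left(- \frac{241}{295}\right) = \left(8 + 0\right) \left(- \frac{241}{295}\right) = 8 \left(- \frac{241}{295}\right) = - \frac{1928}{295}$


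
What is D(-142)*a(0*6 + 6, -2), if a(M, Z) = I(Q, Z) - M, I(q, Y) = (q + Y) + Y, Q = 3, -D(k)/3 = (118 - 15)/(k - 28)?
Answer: -2163/170 ≈ -12.724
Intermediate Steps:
D(k) = -309/(-28 + k) (D(k) = -3*(118 - 15)/(k - 28) = -309/(-28 + k))
I(q, Y) = q + 2*Y (I(q, Y) = (Y + q) + Y = q + 2*Y)
a(M, Z) = 3 - M + 2*Z (a(M, Z) = (3 + 2*Z) - M = 3 - M + 2*Z)
D(-142)*a(0*6 + 6, -2) = (-309/(-28 - 142))*(3 - (0*6 + 6) + 2*(-2)) = (-309/(-170))*(3 - (0 + 6) - 4) = (-309*(-1/170))*(3 - 1*6 - 4) = 309*(3 - 6 - 4)/170 = (309/170)*(-7) = -2163/170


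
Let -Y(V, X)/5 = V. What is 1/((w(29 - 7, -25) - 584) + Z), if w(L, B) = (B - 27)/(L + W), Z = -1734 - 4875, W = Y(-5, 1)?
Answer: -47/338123 ≈ -0.00013900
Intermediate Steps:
Y(V, X) = -5*V
W = 25 (W = -5*(-5) = 25)
Z = -6609
w(L, B) = (-27 + B)/(25 + L) (w(L, B) = (B - 27)/(L + 25) = (-27 + B)/(25 + L))
1/((w(29 - 7, -25) - 584) + Z) = 1/(((-27 - 25)/(25 + (29 - 7)) - 584) - 6609) = 1/((-52/(25 + 22) - 584) - 6609) = 1/((-52/47 - 584) - 6609) = 1/(-27500/47 - 6609) = 1/(-338123/47) = -47/338123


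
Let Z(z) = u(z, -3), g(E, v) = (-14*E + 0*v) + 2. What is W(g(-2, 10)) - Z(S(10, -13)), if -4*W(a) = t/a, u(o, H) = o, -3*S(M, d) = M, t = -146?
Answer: 91/20 ≈ 4.5500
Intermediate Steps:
S(M, d) = -M/3
g(E, v) = 2 - 14*E (g(E, v) = (-14*E + 0) + 2 = -14*E + 2 = 2 - 14*E)
Z(z) = z
W(a) = 73/(2*a) (W(a) = -(-73)/(2*a) = 73/(2*a))
W(g(-2, 10)) - Z(S(10, -13)) = 73/(2*(2 - 14*(-2))) - (-1)*10/3 = 73/(2*(2 + 28)) - 1*(-10/3) = (73/2)/30 + 10/3 = (73/2)*(1/30) + 10/3 = 73/60 + 10/3 = 91/20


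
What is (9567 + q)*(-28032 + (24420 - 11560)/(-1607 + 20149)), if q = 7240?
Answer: -4367773613294/9271 ≈ -4.7112e+8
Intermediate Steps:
(9567 + q)*(-28032 + (24420 - 11560)/(-1607 + 20149)) = (9567 + 7240)*(-28032 + (24420 - 11560)/(-1607 + 20149)) = 16807*(-28032 + 12860/18542) = 16807*(-28032 + 12860*(1/18542)) = 16807*(-28032 + 6430/9271) = 16807*(-259878242/9271) = -4367773613294/9271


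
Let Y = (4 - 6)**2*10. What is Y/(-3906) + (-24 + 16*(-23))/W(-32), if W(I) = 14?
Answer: -54704/1953 ≈ -28.010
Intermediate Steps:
Y = 40 (Y = (-2)**2*10 = 4*10 = 40)
Y/(-3906) + (-24 + 16*(-23))/W(-32) = 40/(-3906) + (-24 + 16*(-23))/14 = 40*(-1/3906) + (-24 - 368)*(1/14) = -20/1953 - 392*1/14 = -20/1953 - 28 = -54704/1953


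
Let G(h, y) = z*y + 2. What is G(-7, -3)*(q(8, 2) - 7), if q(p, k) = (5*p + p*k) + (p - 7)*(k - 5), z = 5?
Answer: -598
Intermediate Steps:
q(p, k) = 5*p + k*p + (-7 + p)*(-5 + k) (q(p, k) = (5*p + k*p) + (-7 + p)*(-5 + k) = 5*p + k*p + (-7 + p)*(-5 + k))
G(h, y) = 2 + 5*y (G(h, y) = 5*y + 2 = 2 + 5*y)
G(-7, -3)*(q(8, 2) - 7) = (2 + 5*(-3))*((35 - 7*2 + 2*2*8) - 7) = (2 - 15)*((35 - 14 + 32) - 7) = -13*(53 - 7) = -13*46 = -598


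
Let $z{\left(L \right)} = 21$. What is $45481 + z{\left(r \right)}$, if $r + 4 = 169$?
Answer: $45502$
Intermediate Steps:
$r = 165$ ($r = -4 + 169 = 165$)
$45481 + z{\left(r \right)} = 45481 + 21 = 45502$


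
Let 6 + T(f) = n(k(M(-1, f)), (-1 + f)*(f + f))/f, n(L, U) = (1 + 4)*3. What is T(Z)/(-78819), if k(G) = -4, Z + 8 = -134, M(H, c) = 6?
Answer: 289/3730766 ≈ 7.7464e-5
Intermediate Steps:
Z = -142 (Z = -8 - 134 = -142)
n(L, U) = 15 (n(L, U) = 5*3 = 15)
T(f) = -6 + 15/f
T(Z)/(-78819) = (-6 + 15/(-142))/(-78819) = (-6 + 15*(-1/142))*(-1/78819) = (-6 - 15/142)*(-1/78819) = -867/142*(-1/78819) = 289/3730766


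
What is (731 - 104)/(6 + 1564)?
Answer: 627/1570 ≈ 0.39936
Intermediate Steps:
(731 - 104)/(6 + 1564) = 627/1570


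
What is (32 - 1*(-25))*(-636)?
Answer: -36252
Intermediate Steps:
(32 - 1*(-25))*(-636) = (32 + 25)*(-636) = 57*(-636) = -36252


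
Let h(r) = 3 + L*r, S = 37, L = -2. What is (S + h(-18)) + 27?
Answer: 103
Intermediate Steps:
h(r) = 3 - 2*r
(S + h(-18)) + 27 = (37 + (3 - 2*(-18))) + 27 = (37 + (3 + 36)) + 27 = (37 + 39) + 27 = 76 + 27 = 103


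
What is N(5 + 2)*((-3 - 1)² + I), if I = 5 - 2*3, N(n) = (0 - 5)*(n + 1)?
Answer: -600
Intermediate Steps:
N(n) = -5 - 5*n (N(n) = -5*(1 + n) = -5 - 5*n)
I = -1 (I = 5 - 6 = -1)
N(5 + 2)*((-3 - 1)² + I) = (-5 - 5*(5 + 2))*((-3 - 1)² - 1) = (-5 - 5*7)*((-4)² - 1) = (-5 - 35)*(16 - 1) = -40*15 = -600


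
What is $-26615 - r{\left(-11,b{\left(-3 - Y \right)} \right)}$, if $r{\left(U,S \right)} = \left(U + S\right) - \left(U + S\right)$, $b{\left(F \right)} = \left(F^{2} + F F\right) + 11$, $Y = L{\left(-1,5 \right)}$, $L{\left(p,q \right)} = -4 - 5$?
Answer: $-26615$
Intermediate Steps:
$L{\left(p,q \right)} = -9$ ($L{\left(p,q \right)} = -4 - 5 = -9$)
$Y = -9$
$b{\left(F \right)} = 11 + 2 F^{2}$ ($b{\left(F \right)} = \left(F^{2} + F^{2}\right) + 11 = 2 F^{2} + 11 = 11 + 2 F^{2}$)
$r{\left(U,S \right)} = 0$ ($r{\left(U,S \right)} = \left(S + U\right) - \left(S + U\right) = 0$)
$-26615 - r{\left(-11,b{\left(-3 - Y \right)} \right)} = -26615 - 0 = -26615 + 0 = -26615$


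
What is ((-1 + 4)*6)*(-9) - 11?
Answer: -173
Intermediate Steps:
((-1 + 4)*6)*(-9) - 11 = (3*6)*(-9) - 11 = 18*(-9) - 11 = -162 - 11 = -173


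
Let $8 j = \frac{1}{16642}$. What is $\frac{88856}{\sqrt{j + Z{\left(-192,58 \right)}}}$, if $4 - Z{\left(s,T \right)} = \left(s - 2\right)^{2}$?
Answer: $- \frac{12256 i \sqrt{41689657446271}}{172764619} \approx - 458.04 i$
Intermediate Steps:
$Z{\left(s,T \right)} = 4 - \left(-2 + s\right)^{2}$ ($Z{\left(s,T \right)} = 4 - \left(s - 2\right)^{2} = 4 - \left(-2 + s\right)^{2}$)
$j = \frac{1}{133136}$ ($j = \frac{1}{8 \cdot 16642} = \frac{1}{8} \cdot \frac{1}{16642} = \frac{1}{133136} \approx 7.5111 \cdot 10^{-6}$)
$\frac{88856}{\sqrt{j + Z{\left(-192,58 \right)}}} = \frac{88856}{\sqrt{\frac{1}{133136} - 192 \left(4 - -192\right)}} = \frac{88856}{\sqrt{\frac{1}{133136} - 192 \left(4 + 192\right)}} = \frac{88856}{\sqrt{\frac{1}{133136} - 37632}} = \frac{88856}{\sqrt{- \frac{5010173951}{133136}}} = \frac{88856}{\frac{1}{33284} i \sqrt{41689657446271}} = 88856 \left(- \frac{4 i \sqrt{41689657446271}}{5010173951}\right) = - \frac{12256 i \sqrt{41689657446271}}{172764619}$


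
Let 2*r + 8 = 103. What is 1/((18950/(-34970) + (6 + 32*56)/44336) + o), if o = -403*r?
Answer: -77521496/1483994101737 ≈ -5.2238e-5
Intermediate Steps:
r = 95/2 (r = -4 + (½)*103 = -4 + 103/2 = 95/2 ≈ 47.500)
o = -38285/2 (o = -403*95/2 = -38285/2 ≈ -19143.)
1/((18950/(-34970) + (6 + 32*56)/44336) + o) = 1/((18950/(-34970) + (6 + 32*56)/44336) - 38285/2) = 1/((18950*(-1/34970) + (6 + 1792)*(1/44336)) - 38285/2) = 1/((-1895/3497 + 1798*(1/44336)) - 38285/2) = 1/((-1895/3497 + 899/22168) - 38285/2) = 1/(-38864557/77521496 - 38285/2) = 1/(-1483994101737/77521496) = -77521496/1483994101737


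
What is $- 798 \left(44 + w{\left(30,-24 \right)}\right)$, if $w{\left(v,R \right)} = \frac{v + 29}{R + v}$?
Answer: $-42959$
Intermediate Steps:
$w{\left(v,R \right)} = \frac{29 + v}{R + v}$
$- 798 \left(44 + w{\left(30,-24 \right)}\right) = - 798 \left(44 + \frac{29 + 30}{-24 + 30}\right) = - 798 \left(44 + \frac{1}{6} \cdot 59\right) = - 798 \left(44 + \frac{59}{6}\right) = \left(-798\right) \frac{323}{6} = -42959$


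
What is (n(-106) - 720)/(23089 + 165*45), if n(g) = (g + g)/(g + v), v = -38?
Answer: -25867/1098504 ≈ -0.023547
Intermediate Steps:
n(g) = 2*g/(-38 + g) (n(g) = (g + g)/(g - 38) = (2*g)/(-38 + g) = 2*g/(-38 + g))
(n(-106) - 720)/(23089 + 165*45) = (2*(-106)/(-38 - 106) - 720)/(23089 + 165*45) = (2*(-106)/(-144) - 720)/(23089 + 7425) = (2*(-106)*(-1/144) - 720)/30514 = (53/36 - 720)*(1/30514) = -25867/36*1/30514 = -25867/1098504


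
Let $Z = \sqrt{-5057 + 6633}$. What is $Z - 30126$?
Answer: $-30126 + 2 \sqrt{394} \approx -30086.0$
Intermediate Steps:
$Z = 2 \sqrt{394}$ ($Z = \sqrt{1576} = 2 \sqrt{394} \approx 39.699$)
$Z - 30126 = 2 \sqrt{394} - 30126 = -30126 + 2 \sqrt{394}$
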